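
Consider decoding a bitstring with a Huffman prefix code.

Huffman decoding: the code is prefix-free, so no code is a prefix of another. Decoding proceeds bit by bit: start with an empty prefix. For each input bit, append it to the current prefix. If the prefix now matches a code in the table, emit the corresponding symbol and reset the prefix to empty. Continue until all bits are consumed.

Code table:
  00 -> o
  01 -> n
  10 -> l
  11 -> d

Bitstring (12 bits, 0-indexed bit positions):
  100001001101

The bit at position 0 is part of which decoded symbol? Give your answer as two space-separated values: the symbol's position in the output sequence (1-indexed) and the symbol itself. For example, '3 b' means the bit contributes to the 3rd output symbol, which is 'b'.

Bit 0: prefix='1' (no match yet)
Bit 1: prefix='10' -> emit 'l', reset
Bit 2: prefix='0' (no match yet)
Bit 3: prefix='00' -> emit 'o', reset
Bit 4: prefix='0' (no match yet)

Answer: 1 l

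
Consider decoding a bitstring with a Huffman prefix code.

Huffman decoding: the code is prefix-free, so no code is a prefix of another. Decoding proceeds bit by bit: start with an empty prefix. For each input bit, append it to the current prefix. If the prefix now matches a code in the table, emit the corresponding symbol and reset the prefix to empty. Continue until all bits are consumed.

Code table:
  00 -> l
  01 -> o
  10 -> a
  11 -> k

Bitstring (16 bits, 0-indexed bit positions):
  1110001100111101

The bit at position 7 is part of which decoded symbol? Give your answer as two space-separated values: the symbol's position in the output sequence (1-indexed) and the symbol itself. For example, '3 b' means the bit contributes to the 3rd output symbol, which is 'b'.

Answer: 4 k

Derivation:
Bit 0: prefix='1' (no match yet)
Bit 1: prefix='11' -> emit 'k', reset
Bit 2: prefix='1' (no match yet)
Bit 3: prefix='10' -> emit 'a', reset
Bit 4: prefix='0' (no match yet)
Bit 5: prefix='00' -> emit 'l', reset
Bit 6: prefix='1' (no match yet)
Bit 7: prefix='11' -> emit 'k', reset
Bit 8: prefix='0' (no match yet)
Bit 9: prefix='00' -> emit 'l', reset
Bit 10: prefix='1' (no match yet)
Bit 11: prefix='11' -> emit 'k', reset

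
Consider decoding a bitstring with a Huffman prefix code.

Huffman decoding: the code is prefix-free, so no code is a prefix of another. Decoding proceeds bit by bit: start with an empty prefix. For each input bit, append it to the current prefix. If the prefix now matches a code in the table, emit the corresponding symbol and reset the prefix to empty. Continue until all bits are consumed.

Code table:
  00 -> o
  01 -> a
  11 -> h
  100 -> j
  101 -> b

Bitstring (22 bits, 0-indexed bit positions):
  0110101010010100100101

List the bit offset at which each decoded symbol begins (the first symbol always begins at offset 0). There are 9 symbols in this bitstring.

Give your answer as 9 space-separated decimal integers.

Answer: 0 2 5 7 9 11 14 16 19

Derivation:
Bit 0: prefix='0' (no match yet)
Bit 1: prefix='01' -> emit 'a', reset
Bit 2: prefix='1' (no match yet)
Bit 3: prefix='10' (no match yet)
Bit 4: prefix='101' -> emit 'b', reset
Bit 5: prefix='0' (no match yet)
Bit 6: prefix='01' -> emit 'a', reset
Bit 7: prefix='0' (no match yet)
Bit 8: prefix='01' -> emit 'a', reset
Bit 9: prefix='0' (no match yet)
Bit 10: prefix='00' -> emit 'o', reset
Bit 11: prefix='1' (no match yet)
Bit 12: prefix='10' (no match yet)
Bit 13: prefix='101' -> emit 'b', reset
Bit 14: prefix='0' (no match yet)
Bit 15: prefix='00' -> emit 'o', reset
Bit 16: prefix='1' (no match yet)
Bit 17: prefix='10' (no match yet)
Bit 18: prefix='100' -> emit 'j', reset
Bit 19: prefix='1' (no match yet)
Bit 20: prefix='10' (no match yet)
Bit 21: prefix='101' -> emit 'b', reset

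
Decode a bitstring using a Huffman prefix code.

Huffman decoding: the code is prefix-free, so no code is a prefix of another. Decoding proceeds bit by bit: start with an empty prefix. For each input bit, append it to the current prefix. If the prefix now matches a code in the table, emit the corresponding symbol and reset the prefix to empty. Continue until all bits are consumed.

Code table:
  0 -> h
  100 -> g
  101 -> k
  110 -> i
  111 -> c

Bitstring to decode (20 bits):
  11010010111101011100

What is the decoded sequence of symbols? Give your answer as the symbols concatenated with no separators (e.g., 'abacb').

Bit 0: prefix='1' (no match yet)
Bit 1: prefix='11' (no match yet)
Bit 2: prefix='110' -> emit 'i', reset
Bit 3: prefix='1' (no match yet)
Bit 4: prefix='10' (no match yet)
Bit 5: prefix='100' -> emit 'g', reset
Bit 6: prefix='1' (no match yet)
Bit 7: prefix='10' (no match yet)
Bit 8: prefix='101' -> emit 'k', reset
Bit 9: prefix='1' (no match yet)
Bit 10: prefix='11' (no match yet)
Bit 11: prefix='111' -> emit 'c', reset
Bit 12: prefix='0' -> emit 'h', reset
Bit 13: prefix='1' (no match yet)
Bit 14: prefix='10' (no match yet)
Bit 15: prefix='101' -> emit 'k', reset
Bit 16: prefix='1' (no match yet)
Bit 17: prefix='11' (no match yet)
Bit 18: prefix='110' -> emit 'i', reset
Bit 19: prefix='0' -> emit 'h', reset

Answer: igkchkih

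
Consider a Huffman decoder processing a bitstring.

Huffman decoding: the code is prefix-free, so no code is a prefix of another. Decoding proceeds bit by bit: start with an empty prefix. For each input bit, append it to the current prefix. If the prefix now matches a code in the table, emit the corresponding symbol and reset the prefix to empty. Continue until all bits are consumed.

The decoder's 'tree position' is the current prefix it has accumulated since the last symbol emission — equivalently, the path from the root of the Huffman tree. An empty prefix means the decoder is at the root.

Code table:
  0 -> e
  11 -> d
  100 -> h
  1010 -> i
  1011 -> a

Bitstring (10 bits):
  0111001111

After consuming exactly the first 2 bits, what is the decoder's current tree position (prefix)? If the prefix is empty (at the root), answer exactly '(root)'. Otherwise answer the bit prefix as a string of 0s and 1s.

Answer: 1

Derivation:
Bit 0: prefix='0' -> emit 'e', reset
Bit 1: prefix='1' (no match yet)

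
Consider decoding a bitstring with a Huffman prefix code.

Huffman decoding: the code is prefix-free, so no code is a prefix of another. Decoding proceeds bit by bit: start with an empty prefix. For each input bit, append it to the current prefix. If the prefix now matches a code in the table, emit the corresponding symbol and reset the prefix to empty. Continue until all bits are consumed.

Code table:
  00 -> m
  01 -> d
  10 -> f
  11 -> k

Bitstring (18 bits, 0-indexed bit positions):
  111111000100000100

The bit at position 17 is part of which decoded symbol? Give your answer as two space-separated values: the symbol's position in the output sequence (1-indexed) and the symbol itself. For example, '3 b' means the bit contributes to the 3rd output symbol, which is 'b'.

Answer: 9 m

Derivation:
Bit 0: prefix='1' (no match yet)
Bit 1: prefix='11' -> emit 'k', reset
Bit 2: prefix='1' (no match yet)
Bit 3: prefix='11' -> emit 'k', reset
Bit 4: prefix='1' (no match yet)
Bit 5: prefix='11' -> emit 'k', reset
Bit 6: prefix='0' (no match yet)
Bit 7: prefix='00' -> emit 'm', reset
Bit 8: prefix='0' (no match yet)
Bit 9: prefix='01' -> emit 'd', reset
Bit 10: prefix='0' (no match yet)
Bit 11: prefix='00' -> emit 'm', reset
Bit 12: prefix='0' (no match yet)
Bit 13: prefix='00' -> emit 'm', reset
Bit 14: prefix='0' (no match yet)
Bit 15: prefix='01' -> emit 'd', reset
Bit 16: prefix='0' (no match yet)
Bit 17: prefix='00' -> emit 'm', reset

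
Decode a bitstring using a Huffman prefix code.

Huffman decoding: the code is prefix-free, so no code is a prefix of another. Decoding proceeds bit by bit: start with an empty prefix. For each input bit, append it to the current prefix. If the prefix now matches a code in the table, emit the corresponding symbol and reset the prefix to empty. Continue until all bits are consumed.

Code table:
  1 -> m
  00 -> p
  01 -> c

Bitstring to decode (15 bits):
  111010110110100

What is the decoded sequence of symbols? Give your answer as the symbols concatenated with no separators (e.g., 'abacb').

Bit 0: prefix='1' -> emit 'm', reset
Bit 1: prefix='1' -> emit 'm', reset
Bit 2: prefix='1' -> emit 'm', reset
Bit 3: prefix='0' (no match yet)
Bit 4: prefix='01' -> emit 'c', reset
Bit 5: prefix='0' (no match yet)
Bit 6: prefix='01' -> emit 'c', reset
Bit 7: prefix='1' -> emit 'm', reset
Bit 8: prefix='0' (no match yet)
Bit 9: prefix='01' -> emit 'c', reset
Bit 10: prefix='1' -> emit 'm', reset
Bit 11: prefix='0' (no match yet)
Bit 12: prefix='01' -> emit 'c', reset
Bit 13: prefix='0' (no match yet)
Bit 14: prefix='00' -> emit 'p', reset

Answer: mmmccmcmcp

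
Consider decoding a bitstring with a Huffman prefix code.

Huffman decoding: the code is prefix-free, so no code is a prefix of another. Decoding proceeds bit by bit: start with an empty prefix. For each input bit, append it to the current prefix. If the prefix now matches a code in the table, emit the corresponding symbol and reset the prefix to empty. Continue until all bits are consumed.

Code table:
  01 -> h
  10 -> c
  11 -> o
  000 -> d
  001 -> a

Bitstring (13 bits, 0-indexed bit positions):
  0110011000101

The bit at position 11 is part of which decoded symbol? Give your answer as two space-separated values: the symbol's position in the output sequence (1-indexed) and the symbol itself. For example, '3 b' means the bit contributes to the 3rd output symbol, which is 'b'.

Answer: 6 h

Derivation:
Bit 0: prefix='0' (no match yet)
Bit 1: prefix='01' -> emit 'h', reset
Bit 2: prefix='1' (no match yet)
Bit 3: prefix='10' -> emit 'c', reset
Bit 4: prefix='0' (no match yet)
Bit 5: prefix='01' -> emit 'h', reset
Bit 6: prefix='1' (no match yet)
Bit 7: prefix='10' -> emit 'c', reset
Bit 8: prefix='0' (no match yet)
Bit 9: prefix='00' (no match yet)
Bit 10: prefix='001' -> emit 'a', reset
Bit 11: prefix='0' (no match yet)
Bit 12: prefix='01' -> emit 'h', reset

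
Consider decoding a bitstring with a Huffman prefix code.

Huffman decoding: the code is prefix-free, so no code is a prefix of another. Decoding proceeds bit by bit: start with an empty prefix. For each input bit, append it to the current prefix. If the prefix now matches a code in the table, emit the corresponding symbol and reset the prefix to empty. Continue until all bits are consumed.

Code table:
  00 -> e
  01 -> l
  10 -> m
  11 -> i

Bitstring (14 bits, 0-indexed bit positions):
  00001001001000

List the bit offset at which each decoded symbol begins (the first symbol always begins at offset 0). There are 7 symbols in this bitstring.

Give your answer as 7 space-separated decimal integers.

Answer: 0 2 4 6 8 10 12

Derivation:
Bit 0: prefix='0' (no match yet)
Bit 1: prefix='00' -> emit 'e', reset
Bit 2: prefix='0' (no match yet)
Bit 3: prefix='00' -> emit 'e', reset
Bit 4: prefix='1' (no match yet)
Bit 5: prefix='10' -> emit 'm', reset
Bit 6: prefix='0' (no match yet)
Bit 7: prefix='01' -> emit 'l', reset
Bit 8: prefix='0' (no match yet)
Bit 9: prefix='00' -> emit 'e', reset
Bit 10: prefix='1' (no match yet)
Bit 11: prefix='10' -> emit 'm', reset
Bit 12: prefix='0' (no match yet)
Bit 13: prefix='00' -> emit 'e', reset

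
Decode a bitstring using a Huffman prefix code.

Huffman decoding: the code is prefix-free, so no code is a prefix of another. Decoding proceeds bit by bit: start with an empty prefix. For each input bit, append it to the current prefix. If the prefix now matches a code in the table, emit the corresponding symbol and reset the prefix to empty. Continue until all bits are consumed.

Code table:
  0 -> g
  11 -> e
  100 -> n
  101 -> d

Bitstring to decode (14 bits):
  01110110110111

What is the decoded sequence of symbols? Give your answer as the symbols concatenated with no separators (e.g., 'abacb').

Answer: geddde

Derivation:
Bit 0: prefix='0' -> emit 'g', reset
Bit 1: prefix='1' (no match yet)
Bit 2: prefix='11' -> emit 'e', reset
Bit 3: prefix='1' (no match yet)
Bit 4: prefix='10' (no match yet)
Bit 5: prefix='101' -> emit 'd', reset
Bit 6: prefix='1' (no match yet)
Bit 7: prefix='10' (no match yet)
Bit 8: prefix='101' -> emit 'd', reset
Bit 9: prefix='1' (no match yet)
Bit 10: prefix='10' (no match yet)
Bit 11: prefix='101' -> emit 'd', reset
Bit 12: prefix='1' (no match yet)
Bit 13: prefix='11' -> emit 'e', reset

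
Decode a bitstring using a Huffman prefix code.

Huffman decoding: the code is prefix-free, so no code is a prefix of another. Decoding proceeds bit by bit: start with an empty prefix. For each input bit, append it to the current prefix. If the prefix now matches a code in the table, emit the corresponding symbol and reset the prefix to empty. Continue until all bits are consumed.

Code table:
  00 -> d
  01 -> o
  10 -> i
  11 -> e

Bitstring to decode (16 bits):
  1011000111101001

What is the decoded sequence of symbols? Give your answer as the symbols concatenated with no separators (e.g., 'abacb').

Bit 0: prefix='1' (no match yet)
Bit 1: prefix='10' -> emit 'i', reset
Bit 2: prefix='1' (no match yet)
Bit 3: prefix='11' -> emit 'e', reset
Bit 4: prefix='0' (no match yet)
Bit 5: prefix='00' -> emit 'd', reset
Bit 6: prefix='0' (no match yet)
Bit 7: prefix='01' -> emit 'o', reset
Bit 8: prefix='1' (no match yet)
Bit 9: prefix='11' -> emit 'e', reset
Bit 10: prefix='1' (no match yet)
Bit 11: prefix='10' -> emit 'i', reset
Bit 12: prefix='1' (no match yet)
Bit 13: prefix='10' -> emit 'i', reset
Bit 14: prefix='0' (no match yet)
Bit 15: prefix='01' -> emit 'o', reset

Answer: iedoeiio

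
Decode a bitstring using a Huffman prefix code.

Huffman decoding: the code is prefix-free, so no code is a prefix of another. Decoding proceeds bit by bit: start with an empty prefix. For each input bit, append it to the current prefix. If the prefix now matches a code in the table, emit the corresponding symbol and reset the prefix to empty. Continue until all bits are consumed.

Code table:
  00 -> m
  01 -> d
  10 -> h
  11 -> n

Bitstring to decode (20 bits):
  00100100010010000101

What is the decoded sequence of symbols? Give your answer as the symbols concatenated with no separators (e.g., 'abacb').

Answer: mhdmdmhmdd

Derivation:
Bit 0: prefix='0' (no match yet)
Bit 1: prefix='00' -> emit 'm', reset
Bit 2: prefix='1' (no match yet)
Bit 3: prefix='10' -> emit 'h', reset
Bit 4: prefix='0' (no match yet)
Bit 5: prefix='01' -> emit 'd', reset
Bit 6: prefix='0' (no match yet)
Bit 7: prefix='00' -> emit 'm', reset
Bit 8: prefix='0' (no match yet)
Bit 9: prefix='01' -> emit 'd', reset
Bit 10: prefix='0' (no match yet)
Bit 11: prefix='00' -> emit 'm', reset
Bit 12: prefix='1' (no match yet)
Bit 13: prefix='10' -> emit 'h', reset
Bit 14: prefix='0' (no match yet)
Bit 15: prefix='00' -> emit 'm', reset
Bit 16: prefix='0' (no match yet)
Bit 17: prefix='01' -> emit 'd', reset
Bit 18: prefix='0' (no match yet)
Bit 19: prefix='01' -> emit 'd', reset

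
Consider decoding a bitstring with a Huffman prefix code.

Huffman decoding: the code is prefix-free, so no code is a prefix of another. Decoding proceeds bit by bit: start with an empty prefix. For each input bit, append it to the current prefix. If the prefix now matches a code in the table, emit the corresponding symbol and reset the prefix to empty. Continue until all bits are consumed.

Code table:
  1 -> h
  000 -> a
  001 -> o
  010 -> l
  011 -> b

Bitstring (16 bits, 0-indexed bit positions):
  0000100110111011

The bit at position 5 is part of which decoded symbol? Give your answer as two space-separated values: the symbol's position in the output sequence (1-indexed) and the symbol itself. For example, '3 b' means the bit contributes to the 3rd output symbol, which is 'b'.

Bit 0: prefix='0' (no match yet)
Bit 1: prefix='00' (no match yet)
Bit 2: prefix='000' -> emit 'a', reset
Bit 3: prefix='0' (no match yet)
Bit 4: prefix='01' (no match yet)
Bit 5: prefix='010' -> emit 'l', reset
Bit 6: prefix='0' (no match yet)
Bit 7: prefix='01' (no match yet)
Bit 8: prefix='011' -> emit 'b', reset
Bit 9: prefix='0' (no match yet)

Answer: 2 l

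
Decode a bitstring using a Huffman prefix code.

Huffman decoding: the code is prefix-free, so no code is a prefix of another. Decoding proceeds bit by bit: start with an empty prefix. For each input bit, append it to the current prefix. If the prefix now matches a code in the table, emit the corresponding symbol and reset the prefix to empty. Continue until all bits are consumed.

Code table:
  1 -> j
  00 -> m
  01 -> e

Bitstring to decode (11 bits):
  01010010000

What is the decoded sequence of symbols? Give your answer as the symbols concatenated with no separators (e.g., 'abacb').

Answer: eemjmm

Derivation:
Bit 0: prefix='0' (no match yet)
Bit 1: prefix='01' -> emit 'e', reset
Bit 2: prefix='0' (no match yet)
Bit 3: prefix='01' -> emit 'e', reset
Bit 4: prefix='0' (no match yet)
Bit 5: prefix='00' -> emit 'm', reset
Bit 6: prefix='1' -> emit 'j', reset
Bit 7: prefix='0' (no match yet)
Bit 8: prefix='00' -> emit 'm', reset
Bit 9: prefix='0' (no match yet)
Bit 10: prefix='00' -> emit 'm', reset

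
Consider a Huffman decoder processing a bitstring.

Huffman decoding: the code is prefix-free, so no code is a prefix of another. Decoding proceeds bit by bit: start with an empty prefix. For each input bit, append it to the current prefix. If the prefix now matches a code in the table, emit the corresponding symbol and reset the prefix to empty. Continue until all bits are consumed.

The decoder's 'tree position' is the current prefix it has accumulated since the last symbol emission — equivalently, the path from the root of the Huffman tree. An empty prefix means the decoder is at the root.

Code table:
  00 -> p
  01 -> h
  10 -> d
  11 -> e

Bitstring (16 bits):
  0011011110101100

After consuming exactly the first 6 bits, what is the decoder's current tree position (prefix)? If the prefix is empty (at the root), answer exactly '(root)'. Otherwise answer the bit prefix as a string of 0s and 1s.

Bit 0: prefix='0' (no match yet)
Bit 1: prefix='00' -> emit 'p', reset
Bit 2: prefix='1' (no match yet)
Bit 3: prefix='11' -> emit 'e', reset
Bit 4: prefix='0' (no match yet)
Bit 5: prefix='01' -> emit 'h', reset

Answer: (root)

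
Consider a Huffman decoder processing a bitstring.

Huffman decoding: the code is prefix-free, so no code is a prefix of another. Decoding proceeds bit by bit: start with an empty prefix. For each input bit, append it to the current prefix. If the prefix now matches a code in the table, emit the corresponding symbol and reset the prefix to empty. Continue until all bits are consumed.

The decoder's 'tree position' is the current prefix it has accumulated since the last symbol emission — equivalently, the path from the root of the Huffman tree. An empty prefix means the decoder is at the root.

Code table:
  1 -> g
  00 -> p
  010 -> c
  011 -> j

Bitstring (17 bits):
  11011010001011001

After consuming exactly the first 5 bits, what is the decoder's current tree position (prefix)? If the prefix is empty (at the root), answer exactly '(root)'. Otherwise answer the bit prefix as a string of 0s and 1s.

Answer: (root)

Derivation:
Bit 0: prefix='1' -> emit 'g', reset
Bit 1: prefix='1' -> emit 'g', reset
Bit 2: prefix='0' (no match yet)
Bit 3: prefix='01' (no match yet)
Bit 4: prefix='011' -> emit 'j', reset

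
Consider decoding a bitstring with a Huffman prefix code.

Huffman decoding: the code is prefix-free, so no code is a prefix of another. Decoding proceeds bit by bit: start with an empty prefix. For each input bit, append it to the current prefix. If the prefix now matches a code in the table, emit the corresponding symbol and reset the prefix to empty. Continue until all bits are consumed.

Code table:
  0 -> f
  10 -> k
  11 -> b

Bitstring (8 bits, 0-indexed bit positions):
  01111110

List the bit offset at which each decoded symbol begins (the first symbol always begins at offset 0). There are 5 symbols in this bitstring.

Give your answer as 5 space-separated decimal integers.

Bit 0: prefix='0' -> emit 'f', reset
Bit 1: prefix='1' (no match yet)
Bit 2: prefix='11' -> emit 'b', reset
Bit 3: prefix='1' (no match yet)
Bit 4: prefix='11' -> emit 'b', reset
Bit 5: prefix='1' (no match yet)
Bit 6: prefix='11' -> emit 'b', reset
Bit 7: prefix='0' -> emit 'f', reset

Answer: 0 1 3 5 7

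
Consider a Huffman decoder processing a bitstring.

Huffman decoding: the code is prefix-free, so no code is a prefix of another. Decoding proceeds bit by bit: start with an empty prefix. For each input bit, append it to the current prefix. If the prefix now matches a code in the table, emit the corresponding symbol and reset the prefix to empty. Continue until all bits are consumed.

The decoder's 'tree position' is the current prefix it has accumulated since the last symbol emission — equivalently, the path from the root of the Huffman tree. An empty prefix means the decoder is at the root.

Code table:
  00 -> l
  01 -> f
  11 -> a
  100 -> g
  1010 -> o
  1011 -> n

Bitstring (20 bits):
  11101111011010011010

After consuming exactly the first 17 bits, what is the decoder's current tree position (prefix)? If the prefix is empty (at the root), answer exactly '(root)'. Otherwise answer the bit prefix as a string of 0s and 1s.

Answer: 1

Derivation:
Bit 0: prefix='1' (no match yet)
Bit 1: prefix='11' -> emit 'a', reset
Bit 2: prefix='1' (no match yet)
Bit 3: prefix='10' (no match yet)
Bit 4: prefix='101' (no match yet)
Bit 5: prefix='1011' -> emit 'n', reset
Bit 6: prefix='1' (no match yet)
Bit 7: prefix='11' -> emit 'a', reset
Bit 8: prefix='0' (no match yet)
Bit 9: prefix='01' -> emit 'f', reset
Bit 10: prefix='1' (no match yet)
Bit 11: prefix='10' (no match yet)
Bit 12: prefix='101' (no match yet)
Bit 13: prefix='1010' -> emit 'o', reset
Bit 14: prefix='0' (no match yet)
Bit 15: prefix='01' -> emit 'f', reset
Bit 16: prefix='1' (no match yet)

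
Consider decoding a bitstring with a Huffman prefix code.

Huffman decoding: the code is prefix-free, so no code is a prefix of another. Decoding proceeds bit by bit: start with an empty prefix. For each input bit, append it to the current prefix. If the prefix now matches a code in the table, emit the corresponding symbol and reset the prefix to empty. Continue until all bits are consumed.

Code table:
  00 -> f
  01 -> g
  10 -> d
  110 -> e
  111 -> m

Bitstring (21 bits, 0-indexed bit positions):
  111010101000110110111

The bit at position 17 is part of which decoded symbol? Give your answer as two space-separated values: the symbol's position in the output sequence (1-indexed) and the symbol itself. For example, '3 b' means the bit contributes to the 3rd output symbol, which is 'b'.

Bit 0: prefix='1' (no match yet)
Bit 1: prefix='11' (no match yet)
Bit 2: prefix='111' -> emit 'm', reset
Bit 3: prefix='0' (no match yet)
Bit 4: prefix='01' -> emit 'g', reset
Bit 5: prefix='0' (no match yet)
Bit 6: prefix='01' -> emit 'g', reset
Bit 7: prefix='0' (no match yet)
Bit 8: prefix='01' -> emit 'g', reset
Bit 9: prefix='0' (no match yet)
Bit 10: prefix='00' -> emit 'f', reset
Bit 11: prefix='0' (no match yet)
Bit 12: prefix='01' -> emit 'g', reset
Bit 13: prefix='1' (no match yet)
Bit 14: prefix='10' -> emit 'd', reset
Bit 15: prefix='1' (no match yet)
Bit 16: prefix='11' (no match yet)
Bit 17: prefix='110' -> emit 'e', reset
Bit 18: prefix='1' (no match yet)
Bit 19: prefix='11' (no match yet)
Bit 20: prefix='111' -> emit 'm', reset

Answer: 8 e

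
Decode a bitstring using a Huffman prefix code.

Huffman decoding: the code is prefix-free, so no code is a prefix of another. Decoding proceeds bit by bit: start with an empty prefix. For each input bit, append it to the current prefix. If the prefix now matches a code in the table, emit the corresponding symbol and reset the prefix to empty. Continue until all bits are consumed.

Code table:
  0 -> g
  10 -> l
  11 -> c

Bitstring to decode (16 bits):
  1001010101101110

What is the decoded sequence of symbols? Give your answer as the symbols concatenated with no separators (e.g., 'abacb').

Bit 0: prefix='1' (no match yet)
Bit 1: prefix='10' -> emit 'l', reset
Bit 2: prefix='0' -> emit 'g', reset
Bit 3: prefix='1' (no match yet)
Bit 4: prefix='10' -> emit 'l', reset
Bit 5: prefix='1' (no match yet)
Bit 6: prefix='10' -> emit 'l', reset
Bit 7: prefix='1' (no match yet)
Bit 8: prefix='10' -> emit 'l', reset
Bit 9: prefix='1' (no match yet)
Bit 10: prefix='11' -> emit 'c', reset
Bit 11: prefix='0' -> emit 'g', reset
Bit 12: prefix='1' (no match yet)
Bit 13: prefix='11' -> emit 'c', reset
Bit 14: prefix='1' (no match yet)
Bit 15: prefix='10' -> emit 'l', reset

Answer: lglllcgcl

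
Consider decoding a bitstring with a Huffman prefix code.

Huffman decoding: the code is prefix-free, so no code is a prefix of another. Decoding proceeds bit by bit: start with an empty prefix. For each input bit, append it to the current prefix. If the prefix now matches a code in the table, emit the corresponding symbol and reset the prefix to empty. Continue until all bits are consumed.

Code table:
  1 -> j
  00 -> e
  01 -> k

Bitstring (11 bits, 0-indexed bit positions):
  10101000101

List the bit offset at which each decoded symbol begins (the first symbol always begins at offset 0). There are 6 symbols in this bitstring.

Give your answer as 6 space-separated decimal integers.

Bit 0: prefix='1' -> emit 'j', reset
Bit 1: prefix='0' (no match yet)
Bit 2: prefix='01' -> emit 'k', reset
Bit 3: prefix='0' (no match yet)
Bit 4: prefix='01' -> emit 'k', reset
Bit 5: prefix='0' (no match yet)
Bit 6: prefix='00' -> emit 'e', reset
Bit 7: prefix='0' (no match yet)
Bit 8: prefix='01' -> emit 'k', reset
Bit 9: prefix='0' (no match yet)
Bit 10: prefix='01' -> emit 'k', reset

Answer: 0 1 3 5 7 9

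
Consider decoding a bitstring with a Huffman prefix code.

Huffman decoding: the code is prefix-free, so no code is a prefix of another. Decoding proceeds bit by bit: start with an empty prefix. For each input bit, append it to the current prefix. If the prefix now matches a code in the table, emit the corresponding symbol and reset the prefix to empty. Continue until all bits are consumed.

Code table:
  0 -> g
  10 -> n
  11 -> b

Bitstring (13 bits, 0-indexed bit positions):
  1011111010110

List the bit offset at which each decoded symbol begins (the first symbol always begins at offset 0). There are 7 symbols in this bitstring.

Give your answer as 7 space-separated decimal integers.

Bit 0: prefix='1' (no match yet)
Bit 1: prefix='10' -> emit 'n', reset
Bit 2: prefix='1' (no match yet)
Bit 3: prefix='11' -> emit 'b', reset
Bit 4: prefix='1' (no match yet)
Bit 5: prefix='11' -> emit 'b', reset
Bit 6: prefix='1' (no match yet)
Bit 7: prefix='10' -> emit 'n', reset
Bit 8: prefix='1' (no match yet)
Bit 9: prefix='10' -> emit 'n', reset
Bit 10: prefix='1' (no match yet)
Bit 11: prefix='11' -> emit 'b', reset
Bit 12: prefix='0' -> emit 'g', reset

Answer: 0 2 4 6 8 10 12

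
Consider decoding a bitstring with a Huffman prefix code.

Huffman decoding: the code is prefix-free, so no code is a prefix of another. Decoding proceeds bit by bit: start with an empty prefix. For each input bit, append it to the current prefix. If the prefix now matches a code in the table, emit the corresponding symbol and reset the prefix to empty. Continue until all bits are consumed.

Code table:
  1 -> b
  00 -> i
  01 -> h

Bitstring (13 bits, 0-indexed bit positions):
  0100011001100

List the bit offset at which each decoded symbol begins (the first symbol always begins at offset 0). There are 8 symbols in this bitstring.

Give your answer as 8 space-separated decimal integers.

Answer: 0 2 4 6 7 9 10 11

Derivation:
Bit 0: prefix='0' (no match yet)
Bit 1: prefix='01' -> emit 'h', reset
Bit 2: prefix='0' (no match yet)
Bit 3: prefix='00' -> emit 'i', reset
Bit 4: prefix='0' (no match yet)
Bit 5: prefix='01' -> emit 'h', reset
Bit 6: prefix='1' -> emit 'b', reset
Bit 7: prefix='0' (no match yet)
Bit 8: prefix='00' -> emit 'i', reset
Bit 9: prefix='1' -> emit 'b', reset
Bit 10: prefix='1' -> emit 'b', reset
Bit 11: prefix='0' (no match yet)
Bit 12: prefix='00' -> emit 'i', reset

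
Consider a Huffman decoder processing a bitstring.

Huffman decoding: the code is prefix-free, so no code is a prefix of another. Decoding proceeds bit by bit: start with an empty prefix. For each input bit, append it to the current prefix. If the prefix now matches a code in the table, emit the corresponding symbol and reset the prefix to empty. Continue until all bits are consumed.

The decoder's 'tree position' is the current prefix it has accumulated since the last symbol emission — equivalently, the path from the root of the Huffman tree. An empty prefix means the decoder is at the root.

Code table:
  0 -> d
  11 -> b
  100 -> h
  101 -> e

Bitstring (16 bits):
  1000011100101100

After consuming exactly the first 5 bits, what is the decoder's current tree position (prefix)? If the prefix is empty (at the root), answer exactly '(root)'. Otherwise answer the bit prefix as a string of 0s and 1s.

Answer: (root)

Derivation:
Bit 0: prefix='1' (no match yet)
Bit 1: prefix='10' (no match yet)
Bit 2: prefix='100' -> emit 'h', reset
Bit 3: prefix='0' -> emit 'd', reset
Bit 4: prefix='0' -> emit 'd', reset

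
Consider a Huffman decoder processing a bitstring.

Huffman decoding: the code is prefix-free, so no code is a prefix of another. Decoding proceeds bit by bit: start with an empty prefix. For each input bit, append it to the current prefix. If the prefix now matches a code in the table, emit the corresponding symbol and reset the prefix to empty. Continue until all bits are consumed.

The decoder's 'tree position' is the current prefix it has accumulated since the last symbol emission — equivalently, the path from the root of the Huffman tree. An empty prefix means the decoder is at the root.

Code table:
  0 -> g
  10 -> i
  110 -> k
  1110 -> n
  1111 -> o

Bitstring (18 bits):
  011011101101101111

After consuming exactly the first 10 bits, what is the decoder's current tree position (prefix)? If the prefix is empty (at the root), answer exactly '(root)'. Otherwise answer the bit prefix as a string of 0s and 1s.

Bit 0: prefix='0' -> emit 'g', reset
Bit 1: prefix='1' (no match yet)
Bit 2: prefix='11' (no match yet)
Bit 3: prefix='110' -> emit 'k', reset
Bit 4: prefix='1' (no match yet)
Bit 5: prefix='11' (no match yet)
Bit 6: prefix='111' (no match yet)
Bit 7: prefix='1110' -> emit 'n', reset
Bit 8: prefix='1' (no match yet)
Bit 9: prefix='11' (no match yet)

Answer: 11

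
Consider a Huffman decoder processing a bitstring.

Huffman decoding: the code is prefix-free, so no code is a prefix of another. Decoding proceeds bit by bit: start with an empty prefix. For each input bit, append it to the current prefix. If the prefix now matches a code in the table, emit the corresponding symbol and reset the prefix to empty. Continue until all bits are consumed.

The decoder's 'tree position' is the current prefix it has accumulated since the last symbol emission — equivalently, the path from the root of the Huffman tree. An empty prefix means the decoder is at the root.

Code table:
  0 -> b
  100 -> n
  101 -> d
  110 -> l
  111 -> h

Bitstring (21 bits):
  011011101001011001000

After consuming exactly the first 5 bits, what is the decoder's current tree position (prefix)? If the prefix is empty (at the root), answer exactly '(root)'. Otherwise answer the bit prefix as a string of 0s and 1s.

Bit 0: prefix='0' -> emit 'b', reset
Bit 1: prefix='1' (no match yet)
Bit 2: prefix='11' (no match yet)
Bit 3: prefix='110' -> emit 'l', reset
Bit 4: prefix='1' (no match yet)

Answer: 1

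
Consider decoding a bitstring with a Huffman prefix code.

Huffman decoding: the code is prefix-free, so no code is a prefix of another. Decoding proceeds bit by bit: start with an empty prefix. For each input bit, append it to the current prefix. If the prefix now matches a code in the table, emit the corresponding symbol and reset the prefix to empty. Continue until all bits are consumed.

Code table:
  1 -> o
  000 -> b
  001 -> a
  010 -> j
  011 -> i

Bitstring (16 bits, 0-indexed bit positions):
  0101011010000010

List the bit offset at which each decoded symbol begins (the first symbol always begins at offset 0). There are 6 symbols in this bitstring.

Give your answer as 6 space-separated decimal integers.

Answer: 0 3 4 7 10 13

Derivation:
Bit 0: prefix='0' (no match yet)
Bit 1: prefix='01' (no match yet)
Bit 2: prefix='010' -> emit 'j', reset
Bit 3: prefix='1' -> emit 'o', reset
Bit 4: prefix='0' (no match yet)
Bit 5: prefix='01' (no match yet)
Bit 6: prefix='011' -> emit 'i', reset
Bit 7: prefix='0' (no match yet)
Bit 8: prefix='01' (no match yet)
Bit 9: prefix='010' -> emit 'j', reset
Bit 10: prefix='0' (no match yet)
Bit 11: prefix='00' (no match yet)
Bit 12: prefix='000' -> emit 'b', reset
Bit 13: prefix='0' (no match yet)
Bit 14: prefix='01' (no match yet)
Bit 15: prefix='010' -> emit 'j', reset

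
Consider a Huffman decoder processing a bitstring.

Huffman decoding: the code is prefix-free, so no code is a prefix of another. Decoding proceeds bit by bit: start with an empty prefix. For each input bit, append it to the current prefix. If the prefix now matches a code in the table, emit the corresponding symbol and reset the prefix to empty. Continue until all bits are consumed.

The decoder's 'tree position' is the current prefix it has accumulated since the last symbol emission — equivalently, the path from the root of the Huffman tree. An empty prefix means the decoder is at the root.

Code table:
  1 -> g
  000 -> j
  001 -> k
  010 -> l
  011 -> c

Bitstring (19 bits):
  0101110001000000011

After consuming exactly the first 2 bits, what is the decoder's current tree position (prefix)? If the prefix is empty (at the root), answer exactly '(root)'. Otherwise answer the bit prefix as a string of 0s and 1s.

Answer: 01

Derivation:
Bit 0: prefix='0' (no match yet)
Bit 1: prefix='01' (no match yet)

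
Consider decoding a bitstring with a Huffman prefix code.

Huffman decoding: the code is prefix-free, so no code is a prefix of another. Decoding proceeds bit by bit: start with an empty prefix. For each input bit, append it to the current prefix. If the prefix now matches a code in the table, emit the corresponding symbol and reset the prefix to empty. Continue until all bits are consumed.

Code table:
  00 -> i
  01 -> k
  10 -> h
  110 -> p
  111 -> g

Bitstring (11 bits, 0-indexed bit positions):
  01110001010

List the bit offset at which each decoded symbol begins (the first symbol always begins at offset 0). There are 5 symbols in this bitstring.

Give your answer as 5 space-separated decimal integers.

Bit 0: prefix='0' (no match yet)
Bit 1: prefix='01' -> emit 'k', reset
Bit 2: prefix='1' (no match yet)
Bit 3: prefix='11' (no match yet)
Bit 4: prefix='110' -> emit 'p', reset
Bit 5: prefix='0' (no match yet)
Bit 6: prefix='00' -> emit 'i', reset
Bit 7: prefix='1' (no match yet)
Bit 8: prefix='10' -> emit 'h', reset
Bit 9: prefix='1' (no match yet)
Bit 10: prefix='10' -> emit 'h', reset

Answer: 0 2 5 7 9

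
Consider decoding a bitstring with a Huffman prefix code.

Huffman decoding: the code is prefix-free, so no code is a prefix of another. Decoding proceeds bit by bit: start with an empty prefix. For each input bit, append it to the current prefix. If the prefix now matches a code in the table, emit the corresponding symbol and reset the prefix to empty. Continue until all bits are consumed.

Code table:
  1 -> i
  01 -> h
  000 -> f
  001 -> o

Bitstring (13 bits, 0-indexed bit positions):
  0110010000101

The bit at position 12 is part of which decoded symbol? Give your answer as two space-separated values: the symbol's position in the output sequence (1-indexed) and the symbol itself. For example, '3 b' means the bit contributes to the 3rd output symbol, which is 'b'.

Bit 0: prefix='0' (no match yet)
Bit 1: prefix='01' -> emit 'h', reset
Bit 2: prefix='1' -> emit 'i', reset
Bit 3: prefix='0' (no match yet)
Bit 4: prefix='00' (no match yet)
Bit 5: prefix='001' -> emit 'o', reset
Bit 6: prefix='0' (no match yet)
Bit 7: prefix='00' (no match yet)
Bit 8: prefix='000' -> emit 'f', reset
Bit 9: prefix='0' (no match yet)
Bit 10: prefix='01' -> emit 'h', reset
Bit 11: prefix='0' (no match yet)
Bit 12: prefix='01' -> emit 'h', reset

Answer: 6 h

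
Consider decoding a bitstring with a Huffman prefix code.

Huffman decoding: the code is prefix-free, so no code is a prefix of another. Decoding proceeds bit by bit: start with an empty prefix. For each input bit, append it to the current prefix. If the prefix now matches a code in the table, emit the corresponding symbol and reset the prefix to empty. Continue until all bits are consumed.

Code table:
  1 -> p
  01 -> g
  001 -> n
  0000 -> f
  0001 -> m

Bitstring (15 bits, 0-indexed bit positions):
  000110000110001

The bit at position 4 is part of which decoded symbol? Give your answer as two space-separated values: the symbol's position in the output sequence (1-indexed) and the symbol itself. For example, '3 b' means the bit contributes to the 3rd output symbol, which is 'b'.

Answer: 2 p

Derivation:
Bit 0: prefix='0' (no match yet)
Bit 1: prefix='00' (no match yet)
Bit 2: prefix='000' (no match yet)
Bit 3: prefix='0001' -> emit 'm', reset
Bit 4: prefix='1' -> emit 'p', reset
Bit 5: prefix='0' (no match yet)
Bit 6: prefix='00' (no match yet)
Bit 7: prefix='000' (no match yet)
Bit 8: prefix='0000' -> emit 'f', reset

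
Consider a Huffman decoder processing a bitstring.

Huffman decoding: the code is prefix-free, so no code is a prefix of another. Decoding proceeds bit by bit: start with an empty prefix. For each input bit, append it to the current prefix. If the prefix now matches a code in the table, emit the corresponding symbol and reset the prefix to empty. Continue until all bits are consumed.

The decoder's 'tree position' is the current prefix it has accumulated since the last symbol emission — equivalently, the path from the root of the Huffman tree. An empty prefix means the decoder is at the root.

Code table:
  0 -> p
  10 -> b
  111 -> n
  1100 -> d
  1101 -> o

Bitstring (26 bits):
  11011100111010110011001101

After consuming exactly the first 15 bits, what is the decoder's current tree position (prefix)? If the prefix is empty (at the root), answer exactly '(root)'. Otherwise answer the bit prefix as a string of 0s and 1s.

Answer: 1

Derivation:
Bit 0: prefix='1' (no match yet)
Bit 1: prefix='11' (no match yet)
Bit 2: prefix='110' (no match yet)
Bit 3: prefix='1101' -> emit 'o', reset
Bit 4: prefix='1' (no match yet)
Bit 5: prefix='11' (no match yet)
Bit 6: prefix='110' (no match yet)
Bit 7: prefix='1100' -> emit 'd', reset
Bit 8: prefix='1' (no match yet)
Bit 9: prefix='11' (no match yet)
Bit 10: prefix='111' -> emit 'n', reset
Bit 11: prefix='0' -> emit 'p', reset
Bit 12: prefix='1' (no match yet)
Bit 13: prefix='10' -> emit 'b', reset
Bit 14: prefix='1' (no match yet)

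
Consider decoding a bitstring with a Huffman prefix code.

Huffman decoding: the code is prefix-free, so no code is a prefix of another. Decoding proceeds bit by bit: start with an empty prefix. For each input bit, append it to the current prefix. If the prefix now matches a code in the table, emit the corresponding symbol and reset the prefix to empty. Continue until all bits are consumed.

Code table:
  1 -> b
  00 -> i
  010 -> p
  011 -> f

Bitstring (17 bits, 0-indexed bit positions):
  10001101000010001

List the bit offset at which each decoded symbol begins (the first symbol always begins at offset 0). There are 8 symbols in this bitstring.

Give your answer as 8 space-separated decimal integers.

Answer: 0 1 3 6 9 11 14 16

Derivation:
Bit 0: prefix='1' -> emit 'b', reset
Bit 1: prefix='0' (no match yet)
Bit 2: prefix='00' -> emit 'i', reset
Bit 3: prefix='0' (no match yet)
Bit 4: prefix='01' (no match yet)
Bit 5: prefix='011' -> emit 'f', reset
Bit 6: prefix='0' (no match yet)
Bit 7: prefix='01' (no match yet)
Bit 8: prefix='010' -> emit 'p', reset
Bit 9: prefix='0' (no match yet)
Bit 10: prefix='00' -> emit 'i', reset
Bit 11: prefix='0' (no match yet)
Bit 12: prefix='01' (no match yet)
Bit 13: prefix='010' -> emit 'p', reset
Bit 14: prefix='0' (no match yet)
Bit 15: prefix='00' -> emit 'i', reset
Bit 16: prefix='1' -> emit 'b', reset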